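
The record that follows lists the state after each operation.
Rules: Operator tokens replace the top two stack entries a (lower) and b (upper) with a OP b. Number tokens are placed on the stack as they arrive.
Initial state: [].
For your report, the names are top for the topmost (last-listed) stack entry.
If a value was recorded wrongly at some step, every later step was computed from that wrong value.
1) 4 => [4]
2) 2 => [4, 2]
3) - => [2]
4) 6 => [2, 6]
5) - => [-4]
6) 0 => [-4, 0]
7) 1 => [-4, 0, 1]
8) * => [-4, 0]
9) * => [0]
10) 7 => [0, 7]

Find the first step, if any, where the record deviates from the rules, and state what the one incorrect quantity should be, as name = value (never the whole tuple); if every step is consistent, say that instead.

Recomputing the run from the initial state:
step 1: [4]
step 2: [4, 2]
step 3: [2]
step 4: [2, 6]
step 5: [-4]
step 6: [-4, 0]
step 7: [-4, 0, 1]
step 8: [-4, 0]
step 9: [0]
step 10: [0, 7]
This matches the record at every step.

no error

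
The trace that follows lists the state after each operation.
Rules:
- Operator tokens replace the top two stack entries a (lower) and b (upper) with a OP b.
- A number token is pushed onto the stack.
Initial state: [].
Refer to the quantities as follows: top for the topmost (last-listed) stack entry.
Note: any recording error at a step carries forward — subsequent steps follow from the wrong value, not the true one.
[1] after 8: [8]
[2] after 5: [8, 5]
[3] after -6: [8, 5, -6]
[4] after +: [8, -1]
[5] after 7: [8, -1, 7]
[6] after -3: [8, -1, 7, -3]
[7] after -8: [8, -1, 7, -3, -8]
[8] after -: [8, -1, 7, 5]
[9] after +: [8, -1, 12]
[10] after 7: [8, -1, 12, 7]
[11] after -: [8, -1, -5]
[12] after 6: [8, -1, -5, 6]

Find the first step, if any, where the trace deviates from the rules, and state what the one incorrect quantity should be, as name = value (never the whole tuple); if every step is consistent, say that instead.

step 11, top = 5

Step 1: push 8: top = 8 — agrees with the trace.
Step 2: push 5: top = 5 — consistent with the trace.
Step 3: push -6: top = -6 — consistent with the trace.
Step 4: 5 + -6 = -1 — matches.
Step 5: push 7: top = 7 — verified.
Step 6: push -3: top = -3 — in agreement.
Step 7: push -8: top = -8 — matches.
Step 8: -3 - -8 = 5 — same as recorded.
Step 9: 7 + 5 = 12 — no discrepancy.
Step 10: push 7: top = 7 — in agreement.
Step 11: 12 - 7 = 5 — the entry is off here.
First deviation found at step 11; the corrected entry is top = 5.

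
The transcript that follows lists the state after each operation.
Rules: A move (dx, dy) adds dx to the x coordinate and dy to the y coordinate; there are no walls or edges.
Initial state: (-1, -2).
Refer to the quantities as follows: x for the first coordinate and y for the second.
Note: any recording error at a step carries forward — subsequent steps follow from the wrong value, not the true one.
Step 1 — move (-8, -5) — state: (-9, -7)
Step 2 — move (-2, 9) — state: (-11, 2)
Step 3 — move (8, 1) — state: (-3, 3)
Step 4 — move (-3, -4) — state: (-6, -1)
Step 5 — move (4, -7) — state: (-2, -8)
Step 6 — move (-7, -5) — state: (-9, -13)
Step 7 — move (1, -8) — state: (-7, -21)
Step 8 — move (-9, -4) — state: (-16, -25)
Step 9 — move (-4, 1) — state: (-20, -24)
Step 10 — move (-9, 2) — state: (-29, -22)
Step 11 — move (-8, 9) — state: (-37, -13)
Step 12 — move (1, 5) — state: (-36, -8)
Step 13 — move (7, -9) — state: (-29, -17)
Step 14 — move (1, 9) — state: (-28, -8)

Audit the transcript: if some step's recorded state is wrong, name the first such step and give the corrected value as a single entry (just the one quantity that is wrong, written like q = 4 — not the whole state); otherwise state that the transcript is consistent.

step 7, x = -8

step 1: x = -1 + (-8) = -9, y = -2 + (-5) = -7 -> exactly as logged
step 2: x = -9 + (-2) = -11, y = -7 + (9) = 2 -> checks out
step 3: x = -11 + (8) = -3, y = 2 + (1) = 3 -> matches
step 4: x = -3 + (-3) = -6, y = 3 + (-4) = -1 -> same as recorded
step 5: x = -6 + (4) = -2, y = -1 + (-7) = -8 -> exactly as logged
step 6: x = -2 + (-7) = -9, y = -8 + (-5) = -13 -> exactly as logged
step 7: x = -9 + (1) = -8, y = -13 + (-8) = -21 -> the transcript has a different value
So the first discrepancy is step 7, where the right value is x = -8.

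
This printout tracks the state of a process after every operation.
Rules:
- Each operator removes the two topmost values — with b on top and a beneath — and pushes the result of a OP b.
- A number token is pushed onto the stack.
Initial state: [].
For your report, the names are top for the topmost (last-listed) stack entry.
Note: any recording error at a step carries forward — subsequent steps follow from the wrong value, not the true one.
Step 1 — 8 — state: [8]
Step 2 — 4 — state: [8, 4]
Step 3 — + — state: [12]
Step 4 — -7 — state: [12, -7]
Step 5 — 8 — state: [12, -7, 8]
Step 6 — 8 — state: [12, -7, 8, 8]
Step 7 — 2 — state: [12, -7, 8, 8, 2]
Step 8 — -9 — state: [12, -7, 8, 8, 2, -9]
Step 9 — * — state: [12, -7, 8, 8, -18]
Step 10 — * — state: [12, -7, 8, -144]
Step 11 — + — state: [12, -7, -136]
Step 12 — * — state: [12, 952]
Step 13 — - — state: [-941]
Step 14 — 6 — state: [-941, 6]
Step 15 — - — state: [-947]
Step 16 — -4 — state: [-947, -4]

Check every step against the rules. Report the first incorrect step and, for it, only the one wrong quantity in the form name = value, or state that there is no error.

step 1: push 8: top = 8 -> agrees with the printout
step 2: push 4: top = 4 -> confirmed correct
step 3: 8 + 4 = 12 -> verified
step 4: push -7: top = -7 -> checks out
step 5: push 8: top = 8 -> in agreement
step 6: push 8: top = 8 -> consistent with the printout
step 7: push 2: top = 2 -> same as recorded
step 8: push -9: top = -9 -> no discrepancy
step 9: 2 * -9 = -18 -> verified
step 10: 8 * -18 = -144 -> verified
step 11: 8 + -144 = -136 -> matches
step 12: -7 * -136 = 952 -> consistent with the printout
step 13: 12 - 952 = -940 -> a discrepancy with the printout
The audit stops at step 13: the recorded entry is wrong and should be top = -940.

step 13, top = -940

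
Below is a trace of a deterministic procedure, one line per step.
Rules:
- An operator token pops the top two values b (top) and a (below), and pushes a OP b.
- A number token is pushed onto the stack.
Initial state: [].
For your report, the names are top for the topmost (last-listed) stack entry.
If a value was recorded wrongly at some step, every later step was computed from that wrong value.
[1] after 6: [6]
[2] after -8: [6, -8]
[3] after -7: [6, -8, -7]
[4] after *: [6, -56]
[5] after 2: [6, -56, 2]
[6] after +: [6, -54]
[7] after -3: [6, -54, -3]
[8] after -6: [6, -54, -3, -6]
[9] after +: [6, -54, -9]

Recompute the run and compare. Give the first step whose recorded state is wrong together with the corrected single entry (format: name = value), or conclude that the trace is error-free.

Step 1: push 6: top = 6 — agrees with the trace.
Step 2: push -8: top = -8 — matches.
Step 3: push -7: top = -7 — same as recorded.
Step 4: -8 * -7 = 56 — the trace disagrees here.
First deviation found at step 4; the corrected entry is top = 56.

step 4, top = 56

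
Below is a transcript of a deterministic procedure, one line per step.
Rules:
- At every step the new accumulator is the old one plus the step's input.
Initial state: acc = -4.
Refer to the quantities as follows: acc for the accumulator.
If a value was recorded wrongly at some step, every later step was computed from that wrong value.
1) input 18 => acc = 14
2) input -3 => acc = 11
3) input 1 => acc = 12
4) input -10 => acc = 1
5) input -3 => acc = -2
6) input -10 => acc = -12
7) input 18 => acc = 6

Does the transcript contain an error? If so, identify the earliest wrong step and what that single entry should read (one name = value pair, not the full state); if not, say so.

step 4, acc = 2

step 1: acc = -4 + 18 = 14 -> in agreement
step 2: acc = 14 + -3 = 11 -> exactly as logged
step 3: acc = 11 + 1 = 12 -> verified
step 4: acc = 12 + -10 = 2 -> a discrepancy with the transcript
That makes step 4 the first incorrect line — acc = 2 is what it should show.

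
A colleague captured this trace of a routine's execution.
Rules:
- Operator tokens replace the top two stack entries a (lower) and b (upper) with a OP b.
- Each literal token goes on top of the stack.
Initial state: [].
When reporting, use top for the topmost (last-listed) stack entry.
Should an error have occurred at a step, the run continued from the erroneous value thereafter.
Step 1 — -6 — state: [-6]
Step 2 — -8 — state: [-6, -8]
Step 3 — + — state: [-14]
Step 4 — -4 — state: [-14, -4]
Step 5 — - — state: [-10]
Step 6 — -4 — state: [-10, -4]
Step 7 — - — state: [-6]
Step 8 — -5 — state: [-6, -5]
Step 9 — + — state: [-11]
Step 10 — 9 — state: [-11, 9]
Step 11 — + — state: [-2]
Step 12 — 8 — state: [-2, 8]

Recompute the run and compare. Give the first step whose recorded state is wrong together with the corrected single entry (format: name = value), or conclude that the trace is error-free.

no error

1. push -6: top = -6 (agrees with the trace)
2. push -8: top = -8 (exactly as logged)
3. -6 + -8 = -14 (in agreement)
4. push -4: top = -4 (in agreement)
5. -14 - -4 = -10 (verified)
6. push -4: top = -4 (consistent with the trace)
7. -10 - -4 = -6 (confirmed correct)
8. push -5: top = -5 (consistent with the trace)
9. -6 + -5 = -11 (same as recorded)
10. push 9: top = 9 (consistent with the trace)
11. -11 + 9 = -2 (in agreement)
12. push 8: top = 8 (matches)
Every step is consistent.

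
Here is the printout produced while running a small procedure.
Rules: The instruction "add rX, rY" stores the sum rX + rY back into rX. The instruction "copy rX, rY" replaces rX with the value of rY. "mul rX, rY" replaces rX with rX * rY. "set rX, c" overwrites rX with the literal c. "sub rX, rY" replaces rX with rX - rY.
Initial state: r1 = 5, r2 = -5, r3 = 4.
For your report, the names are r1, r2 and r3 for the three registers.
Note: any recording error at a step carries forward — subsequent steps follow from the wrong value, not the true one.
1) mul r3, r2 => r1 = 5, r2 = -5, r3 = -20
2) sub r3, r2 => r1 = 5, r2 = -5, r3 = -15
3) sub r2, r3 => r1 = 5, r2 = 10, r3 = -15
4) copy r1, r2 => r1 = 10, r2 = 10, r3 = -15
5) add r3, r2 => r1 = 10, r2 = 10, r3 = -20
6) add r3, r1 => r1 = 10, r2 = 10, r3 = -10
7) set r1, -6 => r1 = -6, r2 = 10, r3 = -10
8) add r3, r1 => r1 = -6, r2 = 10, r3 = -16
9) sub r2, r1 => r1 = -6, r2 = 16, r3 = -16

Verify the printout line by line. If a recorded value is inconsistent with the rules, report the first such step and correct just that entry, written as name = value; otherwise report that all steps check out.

step 5, r3 = -5

step 1: r3 = 4 * -5 = -20 -> verified
step 2: r3 = -20 - -5 = -15 -> verified
step 3: r2 = -5 - -15 = 10 -> in agreement
step 4: r1 = 10 -> agrees with the printout
step 5: r3 = -15 + 10 = -5 -> this is not what the printout shows
First deviation found at step 5; the corrected entry is r3 = -5.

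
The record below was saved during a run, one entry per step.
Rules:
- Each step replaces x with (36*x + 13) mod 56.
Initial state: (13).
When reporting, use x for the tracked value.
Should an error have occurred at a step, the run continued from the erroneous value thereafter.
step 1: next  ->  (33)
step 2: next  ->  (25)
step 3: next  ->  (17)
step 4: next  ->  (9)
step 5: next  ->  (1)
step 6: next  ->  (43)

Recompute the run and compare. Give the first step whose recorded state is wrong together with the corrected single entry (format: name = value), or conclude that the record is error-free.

step 6, x = 49

Recomputing the run from the initial state:
step 1: x = 33
step 2: x = 25
step 3: x = 17
step 4: x = 9
step 5: x = 1
step 6: x = 49
The first disagreement with the record is at step 6, where the value should be x = 49.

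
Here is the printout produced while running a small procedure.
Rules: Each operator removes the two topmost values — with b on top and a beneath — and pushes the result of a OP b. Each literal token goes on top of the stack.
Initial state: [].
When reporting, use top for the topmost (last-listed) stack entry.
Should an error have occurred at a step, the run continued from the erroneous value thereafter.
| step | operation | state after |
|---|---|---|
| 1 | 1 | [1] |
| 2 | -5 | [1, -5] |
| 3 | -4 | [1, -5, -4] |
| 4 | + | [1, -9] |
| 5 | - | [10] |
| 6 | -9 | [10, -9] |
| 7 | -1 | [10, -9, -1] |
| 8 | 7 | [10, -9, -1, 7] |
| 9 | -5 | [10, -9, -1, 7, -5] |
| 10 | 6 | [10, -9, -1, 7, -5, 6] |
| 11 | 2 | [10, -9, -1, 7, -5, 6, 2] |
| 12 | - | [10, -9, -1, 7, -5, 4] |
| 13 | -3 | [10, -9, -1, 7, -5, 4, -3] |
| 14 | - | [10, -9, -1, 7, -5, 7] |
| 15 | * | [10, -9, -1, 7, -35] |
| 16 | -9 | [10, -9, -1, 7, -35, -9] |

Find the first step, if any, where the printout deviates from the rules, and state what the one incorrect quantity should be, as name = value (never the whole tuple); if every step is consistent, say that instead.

no error

Step 1: push 1: top = 1 — verified.
Step 2: push -5: top = -5 — verified.
Step 3: push -4: top = -4 — exactly as logged.
Step 4: -5 + -4 = -9 — checks out.
Step 5: 1 - -9 = 10 — exactly as logged.
Step 6: push -9: top = -9 — agrees with the printout.
Step 7: push -1: top = -1 — consistent with the printout.
Step 8: push 7: top = 7 — confirmed correct.
Step 9: push -5: top = -5 — confirmed correct.
Step 10: push 6: top = 6 — consistent with the printout.
Step 11: push 2: top = 2 — no discrepancy.
Step 12: 6 - 2 = 4 — in agreement.
Step 13: push -3: top = -3 — in agreement.
Step 14: 4 - -3 = 7 — agrees with the printout.
Step 15: -5 * 7 = -35 — same as recorded.
Step 16: push -9: top = -9 — consistent with the printout.
Each recorded entry agrees with the recomputation.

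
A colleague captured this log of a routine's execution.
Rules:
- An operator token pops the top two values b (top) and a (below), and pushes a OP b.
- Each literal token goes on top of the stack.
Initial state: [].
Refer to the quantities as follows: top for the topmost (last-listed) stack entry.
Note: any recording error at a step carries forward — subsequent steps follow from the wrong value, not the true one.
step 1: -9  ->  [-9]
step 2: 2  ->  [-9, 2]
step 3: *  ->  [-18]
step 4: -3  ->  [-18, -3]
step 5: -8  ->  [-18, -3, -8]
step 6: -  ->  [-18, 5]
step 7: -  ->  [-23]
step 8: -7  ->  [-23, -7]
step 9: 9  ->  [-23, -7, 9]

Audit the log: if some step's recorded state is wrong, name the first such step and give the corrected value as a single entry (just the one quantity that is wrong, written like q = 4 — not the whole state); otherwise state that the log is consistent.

Recomputing the run from the initial state:
step 1: [-9]
step 2: [-9, 2]
step 3: [-18]
step 4: [-18, -3]
step 5: [-18, -3, -8]
step 6: [-18, 5]
step 7: [-23]
step 8: [-23, -7]
step 9: [-23, -7, 9]
This matches the log at every step.

no error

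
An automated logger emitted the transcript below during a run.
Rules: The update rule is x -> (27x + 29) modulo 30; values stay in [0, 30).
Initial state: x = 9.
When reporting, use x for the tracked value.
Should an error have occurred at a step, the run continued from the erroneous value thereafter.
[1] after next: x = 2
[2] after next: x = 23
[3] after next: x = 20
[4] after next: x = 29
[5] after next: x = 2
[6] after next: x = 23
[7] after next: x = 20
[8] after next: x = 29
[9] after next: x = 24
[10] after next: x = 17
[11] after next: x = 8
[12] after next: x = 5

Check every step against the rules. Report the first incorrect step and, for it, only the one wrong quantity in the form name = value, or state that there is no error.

Recomputing the run from the initial state:
step 1: x = 2
step 2: x = 23
step 3: x = 20
step 4: x = 29
step 5: x = 2
step 6: x = 23
step 7: x = 20
step 8: x = 29
step 9: x = 2
step 10: x = 23
step 11: x = 20
step 12: x = 29
The first disagreement with the transcript is at step 9, where the value should be x = 2.

step 9, x = 2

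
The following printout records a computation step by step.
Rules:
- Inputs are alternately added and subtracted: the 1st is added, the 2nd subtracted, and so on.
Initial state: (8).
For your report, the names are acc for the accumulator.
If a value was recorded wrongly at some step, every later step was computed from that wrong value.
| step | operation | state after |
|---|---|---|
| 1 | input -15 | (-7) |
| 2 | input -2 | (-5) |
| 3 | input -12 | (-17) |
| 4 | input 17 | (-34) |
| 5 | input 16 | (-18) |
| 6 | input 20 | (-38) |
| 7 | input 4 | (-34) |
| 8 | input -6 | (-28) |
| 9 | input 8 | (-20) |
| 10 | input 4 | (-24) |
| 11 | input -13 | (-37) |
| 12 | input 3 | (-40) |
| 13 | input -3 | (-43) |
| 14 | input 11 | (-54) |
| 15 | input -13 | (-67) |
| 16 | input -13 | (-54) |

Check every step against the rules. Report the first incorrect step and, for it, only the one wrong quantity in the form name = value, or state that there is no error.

no error

Step 1: acc = 8 + -15 = -7 — verified.
Step 2: acc = -7 - -2 = -5 — matches.
Step 3: acc = -5 + -12 = -17 — consistent with the printout.
Step 4: acc = -17 - 17 = -34 — consistent with the printout.
Step 5: acc = -34 + 16 = -18 — exactly as logged.
Step 6: acc = -18 - 20 = -38 — no discrepancy.
Step 7: acc = -38 + 4 = -34 — checks out.
Step 8: acc = -34 - -6 = -28 — consistent with the printout.
Step 9: acc = -28 + 8 = -20 — matches.
Step 10: acc = -20 - 4 = -24 — verified.
Step 11: acc = -24 + -13 = -37 — verified.
Step 12: acc = -37 - 3 = -40 — agrees with the printout.
Step 13: acc = -40 + -3 = -43 — verified.
Step 14: acc = -43 - 11 = -54 — checks out.
Step 15: acc = -54 + -13 = -67 — matches.
Step 16: acc = -67 - -13 = -54 — in agreement.
Nothing is out of place; the run is error-free.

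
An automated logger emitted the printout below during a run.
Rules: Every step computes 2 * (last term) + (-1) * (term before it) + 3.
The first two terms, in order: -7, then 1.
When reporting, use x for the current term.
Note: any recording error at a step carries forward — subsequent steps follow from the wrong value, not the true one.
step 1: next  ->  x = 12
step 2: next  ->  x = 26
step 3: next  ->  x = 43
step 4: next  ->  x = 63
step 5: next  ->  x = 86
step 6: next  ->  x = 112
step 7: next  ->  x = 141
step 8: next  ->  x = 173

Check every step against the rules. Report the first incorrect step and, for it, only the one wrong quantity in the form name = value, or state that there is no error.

no error

step 1: x = 2*(1) + (-1)*(-7) + (3) = 12 -> no discrepancy
step 2: x = 2*(12) + (-1)*(1) + (3) = 26 -> checks out
step 3: x = 2*(26) + (-1)*(12) + (3) = 43 -> same as recorded
step 4: x = 2*(43) + (-1)*(26) + (3) = 63 -> confirmed correct
step 5: x = 2*(63) + (-1)*(43) + (3) = 86 -> same as recorded
step 6: x = 2*(86) + (-1)*(63) + (3) = 112 -> confirmed correct
step 7: x = 2*(112) + (-1)*(86) + (3) = 141 -> in agreement
step 8: x = 2*(141) + (-1)*(112) + (3) = 173 -> matches
All steps check out; nothing to correct.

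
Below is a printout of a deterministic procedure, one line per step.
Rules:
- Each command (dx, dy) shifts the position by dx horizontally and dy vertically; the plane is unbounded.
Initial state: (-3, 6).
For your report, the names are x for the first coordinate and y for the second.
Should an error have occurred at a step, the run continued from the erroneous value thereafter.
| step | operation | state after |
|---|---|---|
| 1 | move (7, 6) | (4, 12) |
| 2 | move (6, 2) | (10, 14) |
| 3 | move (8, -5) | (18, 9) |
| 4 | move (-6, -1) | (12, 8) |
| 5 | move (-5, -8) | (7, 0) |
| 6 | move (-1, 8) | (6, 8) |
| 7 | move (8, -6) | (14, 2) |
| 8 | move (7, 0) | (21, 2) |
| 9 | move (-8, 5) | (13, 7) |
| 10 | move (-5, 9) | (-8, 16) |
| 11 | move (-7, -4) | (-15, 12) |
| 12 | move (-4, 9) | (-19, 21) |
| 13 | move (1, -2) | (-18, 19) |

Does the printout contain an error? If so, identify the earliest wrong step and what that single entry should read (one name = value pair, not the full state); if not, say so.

step 10, x = 8

Step 1: x = -3 + (7) = 4, y = 6 + (6) = 12 — checks out.
Step 2: x = 4 + (6) = 10, y = 12 + (2) = 14 — verified.
Step 3: x = 10 + (8) = 18, y = 14 + (-5) = 9 — verified.
Step 4: x = 18 + (-6) = 12, y = 9 + (-1) = 8 — matches.
Step 5: x = 12 + (-5) = 7, y = 8 + (-8) = 0 — agrees with the printout.
Step 6: x = 7 + (-1) = 6, y = 0 + (8) = 8 — agrees with the printout.
Step 7: x = 6 + (8) = 14, y = 8 + (-6) = 2 — verified.
Step 8: x = 14 + (7) = 21, y = 2 + (0) = 2 — verified.
Step 9: x = 21 + (-8) = 13, y = 2 + (5) = 7 — in agreement.
Step 10: x = 13 + (-5) = 8, y = 7 + (9) = 16 — the printout disagrees here.
So the first discrepancy is step 10, where the right value is x = 8.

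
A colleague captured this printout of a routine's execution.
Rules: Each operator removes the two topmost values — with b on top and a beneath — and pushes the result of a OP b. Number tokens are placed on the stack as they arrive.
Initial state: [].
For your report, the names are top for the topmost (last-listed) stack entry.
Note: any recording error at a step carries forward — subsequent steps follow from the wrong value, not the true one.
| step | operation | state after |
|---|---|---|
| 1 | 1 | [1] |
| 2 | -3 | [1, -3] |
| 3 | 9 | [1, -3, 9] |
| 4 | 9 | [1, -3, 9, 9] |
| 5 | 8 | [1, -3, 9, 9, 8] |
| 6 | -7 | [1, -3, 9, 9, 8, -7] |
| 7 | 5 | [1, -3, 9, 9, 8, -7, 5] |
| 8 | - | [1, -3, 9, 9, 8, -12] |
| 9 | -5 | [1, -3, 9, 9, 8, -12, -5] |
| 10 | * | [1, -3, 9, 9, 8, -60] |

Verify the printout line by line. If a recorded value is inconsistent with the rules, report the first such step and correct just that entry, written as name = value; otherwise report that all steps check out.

step 10, top = 60

1. push 1: top = 1 (in agreement)
2. push -3: top = -3 (consistent with the printout)
3. push 9: top = 9 (agrees with the printout)
4. push 9: top = 9 (consistent with the printout)
5. push 8: top = 8 (verified)
6. push -7: top = -7 (same as recorded)
7. push 5: top = 5 (matches)
8. -7 - 5 = -12 (confirmed correct)
9. push -5: top = -5 (exactly as logged)
10. -12 * -5 = 60 (the printout has a different value)
The earliest wrong entry is at step 10: it should read top = 60.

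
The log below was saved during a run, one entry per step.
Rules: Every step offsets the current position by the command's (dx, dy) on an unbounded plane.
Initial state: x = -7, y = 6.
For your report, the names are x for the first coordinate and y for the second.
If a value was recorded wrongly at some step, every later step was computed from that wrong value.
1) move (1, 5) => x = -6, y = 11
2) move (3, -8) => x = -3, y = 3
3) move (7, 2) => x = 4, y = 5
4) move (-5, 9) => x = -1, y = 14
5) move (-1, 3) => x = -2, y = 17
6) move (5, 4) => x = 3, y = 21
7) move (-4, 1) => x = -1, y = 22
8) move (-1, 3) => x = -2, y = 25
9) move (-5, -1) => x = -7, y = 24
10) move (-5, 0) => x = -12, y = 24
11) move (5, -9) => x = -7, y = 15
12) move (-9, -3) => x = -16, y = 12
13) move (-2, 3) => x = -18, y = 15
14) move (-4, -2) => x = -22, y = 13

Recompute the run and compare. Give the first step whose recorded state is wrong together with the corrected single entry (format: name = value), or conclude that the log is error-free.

no error

Step 1: x = -7 + (1) = -6, y = 6 + (5) = 11 — agrees with the log.
Step 2: x = -6 + (3) = -3, y = 11 + (-8) = 3 — verified.
Step 3: x = -3 + (7) = 4, y = 3 + (2) = 5 — consistent with the log.
Step 4: x = 4 + (-5) = -1, y = 5 + (9) = 14 — exactly as logged.
Step 5: x = -1 + (-1) = -2, y = 14 + (3) = 17 — consistent with the log.
Step 6: x = -2 + (5) = 3, y = 17 + (4) = 21 — consistent with the log.
Step 7: x = 3 + (-4) = -1, y = 21 + (1) = 22 — verified.
Step 8: x = -1 + (-1) = -2, y = 22 + (3) = 25 — confirmed correct.
Step 9: x = -2 + (-5) = -7, y = 25 + (-1) = 24 — in agreement.
Step 10: x = -7 + (-5) = -12, y = 24 + (0) = 24 — verified.
Step 11: x = -12 + (5) = -7, y = 24 + (-9) = 15 — exactly as logged.
Step 12: x = -7 + (-9) = -16, y = 15 + (-3) = 12 — verified.
Step 13: x = -16 + (-2) = -18, y = 12 + (3) = 15 — verified.
Step 14: x = -18 + (-4) = -22, y = 15 + (-2) = 13 — agrees with the log.
Nothing is out of place; the run is error-free.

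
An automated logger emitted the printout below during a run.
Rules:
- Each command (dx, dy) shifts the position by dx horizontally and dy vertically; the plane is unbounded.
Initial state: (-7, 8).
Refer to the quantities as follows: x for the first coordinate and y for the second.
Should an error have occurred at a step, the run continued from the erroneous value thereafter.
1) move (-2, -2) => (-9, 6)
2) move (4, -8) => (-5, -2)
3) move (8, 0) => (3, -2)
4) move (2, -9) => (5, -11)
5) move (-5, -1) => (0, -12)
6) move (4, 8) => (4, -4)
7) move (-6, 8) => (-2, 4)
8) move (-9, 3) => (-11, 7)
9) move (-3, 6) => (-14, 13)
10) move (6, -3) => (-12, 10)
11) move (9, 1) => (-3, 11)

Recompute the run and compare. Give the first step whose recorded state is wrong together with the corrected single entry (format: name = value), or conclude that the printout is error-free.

step 10, x = -8

Step 1: x = -7 + (-2) = -9, y = 8 + (-2) = 6 — exactly as logged.
Step 2: x = -9 + (4) = -5, y = 6 + (-8) = -2 — matches.
Step 3: x = -5 + (8) = 3, y = -2 + (0) = -2 — consistent with the printout.
Step 4: x = 3 + (2) = 5, y = -2 + (-9) = -11 — confirmed correct.
Step 5: x = 5 + (-5) = 0, y = -11 + (-1) = -12 — verified.
Step 6: x = 0 + (4) = 4, y = -12 + (8) = -4 — agrees with the printout.
Step 7: x = 4 + (-6) = -2, y = -4 + (8) = 4 — same as recorded.
Step 8: x = -2 + (-9) = -11, y = 4 + (3) = 7 — same as recorded.
Step 9: x = -11 + (-3) = -14, y = 7 + (6) = 13 — matches.
Step 10: x = -14 + (6) = -8, y = 13 + (-3) = 10 — this is not what the printout shows.
So the first discrepancy is step 10, where the right value is x = -8.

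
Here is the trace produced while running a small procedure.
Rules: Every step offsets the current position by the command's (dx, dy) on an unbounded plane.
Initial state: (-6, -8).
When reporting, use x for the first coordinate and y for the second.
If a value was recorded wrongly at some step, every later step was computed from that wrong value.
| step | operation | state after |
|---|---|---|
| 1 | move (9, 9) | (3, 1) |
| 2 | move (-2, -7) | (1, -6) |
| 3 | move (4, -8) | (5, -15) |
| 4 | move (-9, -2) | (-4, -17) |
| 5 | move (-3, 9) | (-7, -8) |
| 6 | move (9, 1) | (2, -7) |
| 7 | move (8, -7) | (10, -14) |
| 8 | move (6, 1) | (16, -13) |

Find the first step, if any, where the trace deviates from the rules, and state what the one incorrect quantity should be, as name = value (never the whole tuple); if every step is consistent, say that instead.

1. x = -6 + (9) = 3, y = -8 + (9) = 1 (consistent with the trace)
2. x = 3 + (-2) = 1, y = 1 + (-7) = -6 (agrees with the trace)
3. x = 1 + (4) = 5, y = -6 + (-8) = -14 (not what was recorded)
Step 3 is the first one off; corrected, y = -14.

step 3, y = -14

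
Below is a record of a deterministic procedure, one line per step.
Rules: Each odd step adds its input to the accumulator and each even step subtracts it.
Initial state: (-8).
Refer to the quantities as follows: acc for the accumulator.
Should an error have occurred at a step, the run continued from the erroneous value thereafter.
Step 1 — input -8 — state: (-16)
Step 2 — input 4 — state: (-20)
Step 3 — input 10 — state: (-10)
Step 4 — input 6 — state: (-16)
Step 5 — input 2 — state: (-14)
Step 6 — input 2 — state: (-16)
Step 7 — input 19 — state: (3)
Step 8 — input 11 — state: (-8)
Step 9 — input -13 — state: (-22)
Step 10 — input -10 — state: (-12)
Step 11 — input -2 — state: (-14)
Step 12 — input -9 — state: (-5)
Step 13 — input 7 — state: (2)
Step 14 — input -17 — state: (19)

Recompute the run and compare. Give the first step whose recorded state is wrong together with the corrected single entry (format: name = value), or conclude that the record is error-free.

step 9, acc = -21

step 1: acc = -8 + -8 = -16 -> same as recorded
step 2: acc = -16 - 4 = -20 -> checks out
step 3: acc = -20 + 10 = -10 -> verified
step 4: acc = -10 - 6 = -16 -> checks out
step 5: acc = -16 + 2 = -14 -> confirmed correct
step 6: acc = -14 - 2 = -16 -> checks out
step 7: acc = -16 + 19 = 3 -> checks out
step 8: acc = 3 - 11 = -8 -> confirmed correct
step 9: acc = -8 + -13 = -21 -> a discrepancy with the record
Step 9 is the first one off; corrected, acc = -21.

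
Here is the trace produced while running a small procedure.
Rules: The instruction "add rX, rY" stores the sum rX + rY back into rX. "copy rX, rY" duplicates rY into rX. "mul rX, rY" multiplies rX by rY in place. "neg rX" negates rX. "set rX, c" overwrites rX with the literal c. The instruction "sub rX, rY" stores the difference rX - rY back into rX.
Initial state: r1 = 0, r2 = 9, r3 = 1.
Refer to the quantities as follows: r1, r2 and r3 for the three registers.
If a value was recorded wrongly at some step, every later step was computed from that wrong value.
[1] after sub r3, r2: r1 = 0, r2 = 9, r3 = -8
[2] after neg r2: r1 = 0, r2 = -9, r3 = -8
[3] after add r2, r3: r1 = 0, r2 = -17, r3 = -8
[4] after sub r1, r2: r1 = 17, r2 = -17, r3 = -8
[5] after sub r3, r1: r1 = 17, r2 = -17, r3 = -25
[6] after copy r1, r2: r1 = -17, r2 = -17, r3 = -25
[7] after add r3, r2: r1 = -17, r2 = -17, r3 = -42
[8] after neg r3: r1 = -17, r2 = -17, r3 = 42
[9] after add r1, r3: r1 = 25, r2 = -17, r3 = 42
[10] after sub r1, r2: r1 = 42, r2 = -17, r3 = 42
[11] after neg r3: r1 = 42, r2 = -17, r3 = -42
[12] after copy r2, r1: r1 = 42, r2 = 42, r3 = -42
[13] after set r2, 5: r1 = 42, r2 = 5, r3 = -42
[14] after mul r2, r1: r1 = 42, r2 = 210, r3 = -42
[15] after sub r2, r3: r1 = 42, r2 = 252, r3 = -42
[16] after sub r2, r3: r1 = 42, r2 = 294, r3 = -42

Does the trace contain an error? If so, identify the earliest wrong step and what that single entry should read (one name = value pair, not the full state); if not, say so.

Step 1: r3 = 1 - 9 = -8 — confirmed correct.
Step 2: r2 = -(9) = -9 — verified.
Step 3: r2 = -9 + -8 = -17 — no discrepancy.
Step 4: r1 = 0 - -17 = 17 — agrees with the trace.
Step 5: r3 = -8 - 17 = -25 — checks out.
Step 6: r1 = -17 — same as recorded.
Step 7: r3 = -25 + -17 = -42 — same as recorded.
Step 8: r3 = -(-42) = 42 — confirmed correct.
Step 9: r1 = -17 + 42 = 25 — verified.
Step 10: r1 = 25 - -17 = 42 — matches.
Step 11: r3 = -(42) = -42 — consistent with the trace.
Step 12: r2 = 42 — confirmed correct.
Step 13: r2 = 5 — no discrepancy.
Step 14: r2 = 5 * 42 = 210 — confirmed correct.
Step 15: r2 = 210 - -42 = 252 — exactly as logged.
Step 16: r2 = 252 - -42 = 294 — in agreement.
The recomputation confirms every line.

no error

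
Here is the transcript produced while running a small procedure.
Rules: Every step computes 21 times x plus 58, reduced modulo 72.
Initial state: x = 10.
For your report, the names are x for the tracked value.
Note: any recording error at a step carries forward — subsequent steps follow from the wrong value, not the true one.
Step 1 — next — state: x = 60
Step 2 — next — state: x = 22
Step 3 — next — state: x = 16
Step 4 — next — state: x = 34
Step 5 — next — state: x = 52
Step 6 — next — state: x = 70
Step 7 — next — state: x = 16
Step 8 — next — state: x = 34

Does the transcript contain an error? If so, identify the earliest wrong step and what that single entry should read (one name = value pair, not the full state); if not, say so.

step 1: x = (21*10 + 58) mod 72 = 52 -> the transcript disagrees here
First deviation found at step 1; the corrected entry is x = 52.

step 1, x = 52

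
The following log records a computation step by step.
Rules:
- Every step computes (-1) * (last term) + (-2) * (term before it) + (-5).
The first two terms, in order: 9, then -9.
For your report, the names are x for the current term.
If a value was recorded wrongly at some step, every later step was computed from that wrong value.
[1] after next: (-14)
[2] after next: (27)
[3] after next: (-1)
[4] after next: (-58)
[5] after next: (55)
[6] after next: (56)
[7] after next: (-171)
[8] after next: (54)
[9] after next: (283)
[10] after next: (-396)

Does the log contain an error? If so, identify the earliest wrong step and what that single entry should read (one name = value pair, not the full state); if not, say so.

step 3, x = -4

Recomputing the run from the initial state:
step 1: x = -14
step 2: x = 27
step 3: x = -4
step 4: x = -55
step 5: x = 58
step 6: x = 47
step 7: x = -168
step 8: x = 69
step 9: x = 262
step 10: x = -405
The first disagreement with the log is at step 3, where the value should be x = -4.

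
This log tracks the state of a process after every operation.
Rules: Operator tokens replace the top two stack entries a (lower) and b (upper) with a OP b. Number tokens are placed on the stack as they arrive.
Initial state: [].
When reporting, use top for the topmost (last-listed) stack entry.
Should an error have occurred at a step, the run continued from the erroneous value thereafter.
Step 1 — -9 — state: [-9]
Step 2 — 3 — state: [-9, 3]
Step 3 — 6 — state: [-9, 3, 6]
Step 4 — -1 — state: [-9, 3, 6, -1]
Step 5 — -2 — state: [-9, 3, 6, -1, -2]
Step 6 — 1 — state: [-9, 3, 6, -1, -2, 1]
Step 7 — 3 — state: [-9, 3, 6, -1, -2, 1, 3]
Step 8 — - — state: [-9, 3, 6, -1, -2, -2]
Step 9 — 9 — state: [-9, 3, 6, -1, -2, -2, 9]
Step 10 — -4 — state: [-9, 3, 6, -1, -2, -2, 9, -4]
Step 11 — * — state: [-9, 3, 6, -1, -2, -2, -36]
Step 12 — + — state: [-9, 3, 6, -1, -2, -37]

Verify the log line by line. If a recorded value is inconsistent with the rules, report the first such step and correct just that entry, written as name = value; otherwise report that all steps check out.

step 1: push -9: top = -9 -> same as recorded
step 2: push 3: top = 3 -> matches
step 3: push 6: top = 6 -> exactly as logged
step 4: push -1: top = -1 -> checks out
step 5: push -2: top = -2 -> exactly as logged
step 6: push 1: top = 1 -> exactly as logged
step 7: push 3: top = 3 -> exactly as logged
step 8: 1 - 3 = -2 -> consistent with the log
step 9: push 9: top = 9 -> no discrepancy
step 10: push -4: top = -4 -> same as recorded
step 11: 9 * -4 = -36 -> in agreement
step 12: -2 + -36 = -38 -> first mismatch against the log
The audit stops at step 12: the recorded entry is wrong and should be top = -38.

step 12, top = -38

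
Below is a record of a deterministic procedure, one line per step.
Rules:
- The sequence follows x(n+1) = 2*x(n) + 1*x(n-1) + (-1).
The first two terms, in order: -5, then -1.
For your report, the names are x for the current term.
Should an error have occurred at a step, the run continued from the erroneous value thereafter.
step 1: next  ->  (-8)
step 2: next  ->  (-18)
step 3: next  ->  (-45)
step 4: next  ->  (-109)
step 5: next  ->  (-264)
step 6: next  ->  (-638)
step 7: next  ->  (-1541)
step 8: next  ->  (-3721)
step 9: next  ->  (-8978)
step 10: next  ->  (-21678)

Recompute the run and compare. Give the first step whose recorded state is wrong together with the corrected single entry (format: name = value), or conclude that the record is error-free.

step 9, x = -8984

step 1: x = 2*(-1) + (1)*(-5) + (-1) = -8 -> confirmed correct
step 2: x = 2*(-8) + (1)*(-1) + (-1) = -18 -> consistent with the record
step 3: x = 2*(-18) + (1)*(-8) + (-1) = -45 -> exactly as logged
step 4: x = 2*(-45) + (1)*(-18) + (-1) = -109 -> verified
step 5: x = 2*(-109) + (1)*(-45) + (-1) = -264 -> confirmed correct
step 6: x = 2*(-264) + (1)*(-109) + (-1) = -638 -> confirmed correct
step 7: x = 2*(-638) + (1)*(-264) + (-1) = -1541 -> same as recorded
step 8: x = 2*(-1541) + (1)*(-638) + (-1) = -3721 -> confirmed correct
step 9: x = 2*(-3721) + (1)*(-1541) + (-1) = -8984 -> not what was recorded
Conclusion: step 9 carries the first error; the entry should be x = -8984.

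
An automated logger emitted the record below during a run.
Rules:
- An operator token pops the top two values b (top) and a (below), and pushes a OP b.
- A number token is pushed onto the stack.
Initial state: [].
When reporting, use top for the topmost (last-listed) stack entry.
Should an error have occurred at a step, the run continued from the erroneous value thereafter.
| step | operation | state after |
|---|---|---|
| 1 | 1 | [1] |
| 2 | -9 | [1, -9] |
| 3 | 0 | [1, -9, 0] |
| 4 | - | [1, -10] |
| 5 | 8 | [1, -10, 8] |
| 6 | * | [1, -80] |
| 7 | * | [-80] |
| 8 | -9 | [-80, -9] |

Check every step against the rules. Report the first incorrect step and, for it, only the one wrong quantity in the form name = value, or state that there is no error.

Recomputing the run from the initial state:
step 1: [1]
step 2: [1, -9]
step 3: [1, -9, 0]
step 4: [1, -9]
step 5: [1, -9, 8]
step 6: [1, -72]
step 7: [-72]
step 8: [-72, -9]
The first disagreement with the record is at step 4, where the value should be top = -9.

step 4, top = -9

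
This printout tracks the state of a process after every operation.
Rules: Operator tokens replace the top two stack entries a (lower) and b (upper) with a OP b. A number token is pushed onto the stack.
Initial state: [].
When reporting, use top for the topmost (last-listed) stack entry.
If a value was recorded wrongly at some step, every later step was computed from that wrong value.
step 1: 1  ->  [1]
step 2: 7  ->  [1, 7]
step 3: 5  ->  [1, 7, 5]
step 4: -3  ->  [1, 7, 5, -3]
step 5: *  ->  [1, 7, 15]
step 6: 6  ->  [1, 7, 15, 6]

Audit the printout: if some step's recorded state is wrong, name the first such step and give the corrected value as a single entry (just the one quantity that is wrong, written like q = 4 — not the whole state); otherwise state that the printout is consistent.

step 5, top = -15

Recomputing the run from the initial state:
step 1: [1]
step 2: [1, 7]
step 3: [1, 7, 5]
step 4: [1, 7, 5, -3]
step 5: [1, 7, -15]
step 6: [1, 7, -15, 6]
The first disagreement with the printout is at step 5, where the value should be top = -15.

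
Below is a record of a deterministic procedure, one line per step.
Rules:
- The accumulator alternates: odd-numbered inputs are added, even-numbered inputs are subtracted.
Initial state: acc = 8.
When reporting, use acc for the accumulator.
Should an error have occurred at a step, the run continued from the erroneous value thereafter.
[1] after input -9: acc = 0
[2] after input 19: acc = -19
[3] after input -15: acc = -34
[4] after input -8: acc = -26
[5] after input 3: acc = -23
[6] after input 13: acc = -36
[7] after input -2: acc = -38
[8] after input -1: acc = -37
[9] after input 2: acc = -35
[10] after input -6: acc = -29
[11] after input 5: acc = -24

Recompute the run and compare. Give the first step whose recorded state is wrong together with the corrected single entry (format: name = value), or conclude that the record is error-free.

step 1, acc = -1

step 1: acc = 8 + -9 = -1 -> the entry is off here
That makes step 1 the first incorrect line — acc = -1 is what it should show.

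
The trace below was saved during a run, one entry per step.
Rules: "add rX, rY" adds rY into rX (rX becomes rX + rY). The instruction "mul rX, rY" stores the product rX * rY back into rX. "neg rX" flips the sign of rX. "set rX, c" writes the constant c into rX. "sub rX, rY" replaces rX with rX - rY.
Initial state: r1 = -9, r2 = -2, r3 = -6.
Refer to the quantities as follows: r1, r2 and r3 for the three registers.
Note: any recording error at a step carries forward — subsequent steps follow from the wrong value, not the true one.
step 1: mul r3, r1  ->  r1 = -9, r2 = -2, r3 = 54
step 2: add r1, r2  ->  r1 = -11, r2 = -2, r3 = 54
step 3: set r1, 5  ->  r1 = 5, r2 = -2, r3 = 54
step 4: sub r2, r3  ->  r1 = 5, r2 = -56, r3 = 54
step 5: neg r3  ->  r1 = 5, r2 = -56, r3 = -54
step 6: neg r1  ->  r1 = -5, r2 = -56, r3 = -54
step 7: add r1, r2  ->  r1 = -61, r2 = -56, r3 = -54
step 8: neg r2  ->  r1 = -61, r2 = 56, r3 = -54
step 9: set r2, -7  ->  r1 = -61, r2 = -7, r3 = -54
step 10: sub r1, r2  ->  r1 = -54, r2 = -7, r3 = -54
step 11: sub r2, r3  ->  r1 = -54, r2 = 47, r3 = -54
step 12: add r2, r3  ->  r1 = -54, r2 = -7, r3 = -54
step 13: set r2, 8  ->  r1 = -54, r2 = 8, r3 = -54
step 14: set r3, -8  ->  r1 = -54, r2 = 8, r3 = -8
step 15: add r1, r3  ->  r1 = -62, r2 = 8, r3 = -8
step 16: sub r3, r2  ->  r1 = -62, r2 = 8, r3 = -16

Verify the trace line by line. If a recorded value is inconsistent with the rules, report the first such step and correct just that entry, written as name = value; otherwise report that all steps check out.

Recomputing the run from the initial state:
step 1: r1 = -9, r2 = -2, r3 = 54
step 2: r1 = -11, r2 = -2, r3 = 54
step 3: r1 = 5, r2 = -2, r3 = 54
step 4: r1 = 5, r2 = -56, r3 = 54
step 5: r1 = 5, r2 = -56, r3 = -54
step 6: r1 = -5, r2 = -56, r3 = -54
step 7: r1 = -61, r2 = -56, r3 = -54
step 8: r1 = -61, r2 = 56, r3 = -54
step 9: r1 = -61, r2 = -7, r3 = -54
step 10: r1 = -54, r2 = -7, r3 = -54
step 11: r1 = -54, r2 = 47, r3 = -54
step 12: r1 = -54, r2 = -7, r3 = -54
step 13: r1 = -54, r2 = 8, r3 = -54
step 14: r1 = -54, r2 = 8, r3 = -8
step 15: r1 = -62, r2 = 8, r3 = -8
step 16: r1 = -62, r2 = 8, r3 = -16
This matches the trace at every step.

no error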